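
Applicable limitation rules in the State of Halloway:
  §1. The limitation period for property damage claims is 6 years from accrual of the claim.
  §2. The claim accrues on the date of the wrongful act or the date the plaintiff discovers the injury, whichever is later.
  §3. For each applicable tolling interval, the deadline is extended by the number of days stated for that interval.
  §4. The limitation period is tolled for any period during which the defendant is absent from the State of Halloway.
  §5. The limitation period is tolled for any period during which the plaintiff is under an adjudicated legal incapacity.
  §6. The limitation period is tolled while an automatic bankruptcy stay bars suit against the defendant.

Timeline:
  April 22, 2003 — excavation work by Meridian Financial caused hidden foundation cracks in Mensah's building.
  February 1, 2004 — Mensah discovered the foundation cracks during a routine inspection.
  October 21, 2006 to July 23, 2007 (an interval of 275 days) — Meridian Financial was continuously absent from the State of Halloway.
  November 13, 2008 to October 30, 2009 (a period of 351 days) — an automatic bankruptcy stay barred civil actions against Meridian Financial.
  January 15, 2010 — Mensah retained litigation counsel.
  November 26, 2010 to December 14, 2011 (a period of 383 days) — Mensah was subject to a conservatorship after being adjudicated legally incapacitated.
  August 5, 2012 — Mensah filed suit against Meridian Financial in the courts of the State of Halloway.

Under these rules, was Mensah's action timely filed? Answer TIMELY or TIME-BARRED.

Taking the later of the act (April 22, 2003) and discovery (February 1, 2004), the claim accrued on February 1, 2004.
Adding the 6 years base period to February 1, 2004 gives a deadline of February 1, 2010, before any tolling.
The defendant's absence from the jurisdiction from October 21, 2006 to July 23, 2007 tolled the period for 275 days, extending the deadline to November 3, 2010.
The automatic bankruptcy stay from November 13, 2008 to October 30, 2009 tolled the period for 351 days, extending the deadline to October 20, 2011.
Because the plaintiff's legal incapacity ran from November 26, 2010 to December 14, 2011, the deadline is extended by 383 days to November 6, 2012.
None of the other events listed affects the running of the period under the stated rules.
The August 5, 2012 filing precedes the November 6, 2012 deadline; the claim is timely.

TIMELY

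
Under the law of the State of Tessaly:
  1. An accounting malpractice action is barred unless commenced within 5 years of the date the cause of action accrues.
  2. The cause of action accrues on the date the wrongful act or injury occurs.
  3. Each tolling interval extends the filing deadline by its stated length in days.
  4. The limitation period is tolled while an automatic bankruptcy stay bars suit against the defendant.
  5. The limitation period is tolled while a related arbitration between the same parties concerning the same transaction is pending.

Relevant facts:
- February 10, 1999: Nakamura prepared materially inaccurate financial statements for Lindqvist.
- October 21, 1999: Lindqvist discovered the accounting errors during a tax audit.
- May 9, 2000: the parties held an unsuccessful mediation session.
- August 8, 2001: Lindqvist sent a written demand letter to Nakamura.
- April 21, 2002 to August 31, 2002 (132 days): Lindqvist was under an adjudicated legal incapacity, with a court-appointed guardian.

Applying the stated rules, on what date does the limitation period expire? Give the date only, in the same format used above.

February 10, 2004

The claim accrued on February 10, 1999, when the wrongful act occurred; under the stated occurrence rule the October 21, 1999 discovery does not delay accrual.
Adding the 5 years base period to February 10, 1999 gives a deadline of February 10, 2004, before any tolling.
The plaintiff's legal incapacity from April 21, 2002 to August 31, 2002 does not toll the period, because no stated rule makes the plaintiff's incapacity a tolling event.
None of the other events listed affects the running of the period under the stated rules.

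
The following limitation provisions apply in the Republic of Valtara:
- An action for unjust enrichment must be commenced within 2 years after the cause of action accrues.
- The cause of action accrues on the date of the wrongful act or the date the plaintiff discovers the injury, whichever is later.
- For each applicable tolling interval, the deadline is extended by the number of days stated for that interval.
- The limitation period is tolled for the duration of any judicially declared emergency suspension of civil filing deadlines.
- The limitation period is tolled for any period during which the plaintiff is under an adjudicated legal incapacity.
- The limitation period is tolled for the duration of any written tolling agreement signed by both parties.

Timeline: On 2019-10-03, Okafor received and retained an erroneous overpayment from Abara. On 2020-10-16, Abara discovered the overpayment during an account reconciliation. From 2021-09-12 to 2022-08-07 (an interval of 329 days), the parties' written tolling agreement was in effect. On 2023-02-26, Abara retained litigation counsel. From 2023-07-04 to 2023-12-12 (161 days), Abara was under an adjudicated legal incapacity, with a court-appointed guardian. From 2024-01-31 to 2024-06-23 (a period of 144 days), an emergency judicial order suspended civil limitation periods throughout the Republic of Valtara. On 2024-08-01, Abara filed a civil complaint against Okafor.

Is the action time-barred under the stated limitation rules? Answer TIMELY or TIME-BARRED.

TIME-BARRED

The claim accrued on 2020-10-16 — the later of the 2019-10-03 act and the 2020-10-16 discovery.
2 years from 2020-10-16 is 2022-10-16.
Because the written tolling agreement ran from 2021-09-12 to 2022-08-07, the deadline is extended by 329 days to 2023-09-10.
The period was tolled for 161 days by the plaintiff's legal incapacity (2023-07-04 to 2023-12-12), pushing the deadline to 2024-02-18.
The period was tolled for 144 days by the emergency suspension of filing deadlines (2024-01-31 to 2024-06-23), pushing the deadline to 2024-07-11.
None of the other events listed affects the running of the period under the stated rules.
Filing on 2024-08-01 missed the 2024-07-11 deadline — the action is time-barred.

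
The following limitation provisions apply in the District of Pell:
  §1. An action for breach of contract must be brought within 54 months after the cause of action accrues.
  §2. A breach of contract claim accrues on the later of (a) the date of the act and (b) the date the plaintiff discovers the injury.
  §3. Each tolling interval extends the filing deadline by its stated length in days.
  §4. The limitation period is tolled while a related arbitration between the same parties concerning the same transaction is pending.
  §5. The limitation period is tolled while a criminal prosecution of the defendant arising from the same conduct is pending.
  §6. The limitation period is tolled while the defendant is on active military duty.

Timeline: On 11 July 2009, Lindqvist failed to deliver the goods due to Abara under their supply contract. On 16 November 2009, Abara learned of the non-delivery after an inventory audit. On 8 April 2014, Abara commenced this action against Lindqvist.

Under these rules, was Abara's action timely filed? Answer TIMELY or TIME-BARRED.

Because discovery on 16 November 2009 post-dates the 11 July 2009 act, accrual under the later-of rule falls on 16 November 2009.
Adding the 54 months base period to 16 November 2009 gives a deadline of 16 May 2014, before any tolling.
Abara filed on 8 April 2014, before the 16 May 2014 deadline, so the action is timely.

TIMELY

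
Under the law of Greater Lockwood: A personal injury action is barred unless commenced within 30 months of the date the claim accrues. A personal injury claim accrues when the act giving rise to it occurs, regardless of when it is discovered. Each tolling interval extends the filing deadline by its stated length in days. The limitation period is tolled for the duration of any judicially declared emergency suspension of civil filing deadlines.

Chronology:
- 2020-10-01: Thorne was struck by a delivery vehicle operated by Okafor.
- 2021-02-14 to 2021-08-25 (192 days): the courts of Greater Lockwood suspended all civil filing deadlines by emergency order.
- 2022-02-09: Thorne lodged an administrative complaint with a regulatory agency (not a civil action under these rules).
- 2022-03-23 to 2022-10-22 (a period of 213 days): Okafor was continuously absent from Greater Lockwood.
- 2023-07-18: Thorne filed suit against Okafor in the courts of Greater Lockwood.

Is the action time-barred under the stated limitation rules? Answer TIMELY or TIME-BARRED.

The limitation period began to run on 2020-10-01.
The untolled deadline — 30 months after 2020-10-01 — is 2023-04-01.
Because the emergency suspension of filing deadlines ran from 2021-02-14 to 2021-08-25, the deadline is extended by 192 days to 2023-10-10.
No stated provision tolls the period for the defendant's absence, so the interval from 2022-03-23 to 2022-10-22 has no effect on the deadline.
None of the other events listed affects the running of the period under the stated rules.
Filing on 2023-07-18 beat the 2023-10-10 deadline — the action is timely.

TIMELY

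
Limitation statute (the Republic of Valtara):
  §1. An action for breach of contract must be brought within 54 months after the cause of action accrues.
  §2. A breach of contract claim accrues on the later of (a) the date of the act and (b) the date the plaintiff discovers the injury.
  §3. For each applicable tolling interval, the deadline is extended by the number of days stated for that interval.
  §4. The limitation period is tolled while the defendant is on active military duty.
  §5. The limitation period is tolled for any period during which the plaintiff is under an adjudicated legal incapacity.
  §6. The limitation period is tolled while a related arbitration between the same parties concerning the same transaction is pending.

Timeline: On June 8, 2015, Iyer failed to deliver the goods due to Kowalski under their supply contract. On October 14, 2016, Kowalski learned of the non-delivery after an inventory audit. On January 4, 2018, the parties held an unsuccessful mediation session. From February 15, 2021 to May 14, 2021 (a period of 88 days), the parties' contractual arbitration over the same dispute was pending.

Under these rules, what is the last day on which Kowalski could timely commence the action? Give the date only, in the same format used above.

Taking the later of the act (June 8, 2015) and discovery (October 14, 2016), the claim accrued on October 14, 2016.
The untolled deadline — 54 months after October 14, 2016 — is April 14, 2021.
The pending related arbitration from February 15, 2021 to May 14, 2021 tolled the period for 88 days, extending the deadline to July 11, 2021.
None of the other events listed affects the running of the period under the stated rules.

July 11, 2021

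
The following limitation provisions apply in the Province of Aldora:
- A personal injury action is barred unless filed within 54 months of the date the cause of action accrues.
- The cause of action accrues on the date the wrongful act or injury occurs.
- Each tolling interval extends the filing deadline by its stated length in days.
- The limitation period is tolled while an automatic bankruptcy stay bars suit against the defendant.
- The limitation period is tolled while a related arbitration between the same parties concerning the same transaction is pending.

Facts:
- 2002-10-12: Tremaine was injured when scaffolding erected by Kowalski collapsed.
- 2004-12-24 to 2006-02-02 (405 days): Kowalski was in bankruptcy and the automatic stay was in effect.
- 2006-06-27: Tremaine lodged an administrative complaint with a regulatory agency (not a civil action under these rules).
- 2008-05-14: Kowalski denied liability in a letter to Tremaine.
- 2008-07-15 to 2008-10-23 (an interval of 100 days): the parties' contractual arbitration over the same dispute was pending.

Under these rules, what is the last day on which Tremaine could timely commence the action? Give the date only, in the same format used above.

2008-05-21

The claim accrued on 2002-10-12, when the wrongful act occurred.
Adding the 54 months base period to 2002-10-12 gives a deadline of 2007-04-12, before any tolling.
The period was tolled for 405 days by the automatic bankruptcy stay (2004-12-24 to 2006-02-02), pushing the deadline to 2008-05-21.
The pending related arbitration from 2008-07-15 to 2008-10-23 began after the period had already run on 2008-05-21, so it has no tolling effect.
Nothing else in the chronology tolls or restarts the period.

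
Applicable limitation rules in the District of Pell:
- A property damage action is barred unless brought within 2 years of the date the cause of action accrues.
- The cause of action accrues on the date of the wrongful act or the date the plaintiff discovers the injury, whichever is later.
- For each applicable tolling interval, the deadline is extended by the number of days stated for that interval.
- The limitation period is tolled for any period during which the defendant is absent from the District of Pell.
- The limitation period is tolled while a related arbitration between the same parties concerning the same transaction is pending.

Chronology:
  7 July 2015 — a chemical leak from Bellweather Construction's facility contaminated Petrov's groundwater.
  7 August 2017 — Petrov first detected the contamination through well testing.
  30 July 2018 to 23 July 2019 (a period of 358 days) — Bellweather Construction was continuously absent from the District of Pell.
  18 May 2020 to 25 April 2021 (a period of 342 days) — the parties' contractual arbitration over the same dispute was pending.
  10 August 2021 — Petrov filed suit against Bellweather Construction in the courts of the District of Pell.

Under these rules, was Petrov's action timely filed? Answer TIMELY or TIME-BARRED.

Because discovery on 7 August 2017 post-dates the 7 July 2015 act, accrual under the later-of rule falls on 7 August 2017.
Adding the 2 years base period to 7 August 2017 gives a deadline of 7 August 2019, before any tolling.
The defendant's absence from the jurisdiction from 30 July 2018 to 23 July 2019 tolled the period for 358 days, extending the deadline to 30 July 2020.
Because the pending related arbitration ran from 18 May 2020 to 25 April 2021, the deadline is extended by 342 days to 7 July 2021.
The 10 August 2021 filing falls after the 7 July 2021 deadline; the claim is time-barred.

TIME-BARRED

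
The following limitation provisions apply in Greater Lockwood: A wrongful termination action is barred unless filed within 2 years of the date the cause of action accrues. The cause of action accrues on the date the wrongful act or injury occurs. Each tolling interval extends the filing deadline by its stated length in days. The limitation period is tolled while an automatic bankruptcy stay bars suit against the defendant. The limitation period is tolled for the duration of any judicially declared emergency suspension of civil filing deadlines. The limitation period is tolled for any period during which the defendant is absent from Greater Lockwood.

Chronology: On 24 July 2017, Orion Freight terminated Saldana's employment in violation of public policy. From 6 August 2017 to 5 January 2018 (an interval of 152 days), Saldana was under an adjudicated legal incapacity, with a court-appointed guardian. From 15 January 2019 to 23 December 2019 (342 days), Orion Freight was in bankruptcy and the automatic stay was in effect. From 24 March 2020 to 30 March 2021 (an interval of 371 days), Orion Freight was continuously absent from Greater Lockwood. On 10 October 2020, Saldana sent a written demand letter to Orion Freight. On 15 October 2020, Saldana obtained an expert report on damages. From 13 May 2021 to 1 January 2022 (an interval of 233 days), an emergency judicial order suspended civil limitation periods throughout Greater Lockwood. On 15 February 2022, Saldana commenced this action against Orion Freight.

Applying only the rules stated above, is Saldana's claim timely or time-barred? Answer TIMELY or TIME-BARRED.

The cause of action accrued on 24 July 2017, the date of the act.
The untolled deadline — 2 years after 24 July 2017 — is 24 July 2019.
Because the automatic bankruptcy stay ran from 15 January 2019 to 23 December 2019, the deadline is extended by 342 days to 30 June 2020.
Because the defendant's absence from the jurisdiction ran from 24 March 2020 to 30 March 2021, the deadline is extended by 371 days to 6 July 2021.
Because the emergency suspension of filing deadlines ran from 13 May 2021 to 1 January 2022, the deadline is extended by 233 days to 24 February 2022.
The plaintiff's legal incapacity from 6 August 2017 to 5 January 2018 does not toll the period, because no stated rule makes the plaintiff's incapacity a tolling event.
None of the other events listed affects the running of the period under the stated rules.
The 15 February 2022 filing precedes the 24 February 2022 deadline; the claim is timely.

TIMELY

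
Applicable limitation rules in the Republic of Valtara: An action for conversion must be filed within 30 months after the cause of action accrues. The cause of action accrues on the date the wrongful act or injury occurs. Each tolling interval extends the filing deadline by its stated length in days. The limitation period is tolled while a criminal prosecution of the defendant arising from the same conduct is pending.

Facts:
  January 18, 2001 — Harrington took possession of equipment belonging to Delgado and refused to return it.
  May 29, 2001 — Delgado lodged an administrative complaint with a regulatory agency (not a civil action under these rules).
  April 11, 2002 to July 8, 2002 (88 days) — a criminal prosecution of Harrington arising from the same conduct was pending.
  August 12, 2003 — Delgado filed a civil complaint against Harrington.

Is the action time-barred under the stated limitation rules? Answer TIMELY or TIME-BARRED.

TIMELY

The claim accrued on January 18, 2001, when the wrongful act occurred.
30 months from January 18, 2001 is July 18, 2003.
The period was tolled for 88 days by the pending criminal prosecution (April 11, 2002 to July 8, 2002), pushing the deadline to October 14, 2003.
None of the other events listed affects the running of the period under the stated rules.
The August 12, 2003 filing precedes the October 14, 2003 deadline; the claim is timely.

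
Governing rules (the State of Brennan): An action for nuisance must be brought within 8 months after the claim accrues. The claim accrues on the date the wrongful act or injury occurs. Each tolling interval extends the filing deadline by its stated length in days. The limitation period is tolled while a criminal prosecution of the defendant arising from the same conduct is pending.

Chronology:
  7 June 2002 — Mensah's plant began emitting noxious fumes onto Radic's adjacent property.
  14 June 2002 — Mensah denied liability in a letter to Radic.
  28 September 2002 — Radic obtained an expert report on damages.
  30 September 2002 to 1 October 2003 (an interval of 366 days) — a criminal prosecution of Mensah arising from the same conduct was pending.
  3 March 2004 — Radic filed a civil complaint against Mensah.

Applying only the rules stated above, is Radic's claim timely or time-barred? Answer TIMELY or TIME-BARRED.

TIME-BARRED

The limitation period began to run on 7 June 2002.
Adding the 8 months base period to 7 June 2002 gives a deadline of 7 February 2003, before any tolling.
The period was tolled for 366 days by the pending criminal prosecution (30 September 2002 to 1 October 2003), pushing the deadline to 8 February 2004.
None of the other events listed affects the running of the period under the stated rules.
Radic filed on 3 March 2004, after the 8 February 2004 deadline, so the action is time-barred.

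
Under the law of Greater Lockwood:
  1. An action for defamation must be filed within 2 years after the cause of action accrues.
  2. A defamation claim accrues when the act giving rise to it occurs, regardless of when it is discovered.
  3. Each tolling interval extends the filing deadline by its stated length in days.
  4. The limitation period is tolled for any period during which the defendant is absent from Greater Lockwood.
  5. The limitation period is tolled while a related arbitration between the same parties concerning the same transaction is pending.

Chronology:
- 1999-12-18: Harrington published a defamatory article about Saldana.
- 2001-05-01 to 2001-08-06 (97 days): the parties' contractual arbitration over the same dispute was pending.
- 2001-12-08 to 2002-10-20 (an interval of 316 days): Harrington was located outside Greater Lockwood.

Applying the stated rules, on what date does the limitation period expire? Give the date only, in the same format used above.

2003-02-04

The limitation period began to run on 1999-12-18.
The untolled deadline — 2 years after 1999-12-18 — is 2001-12-18.
Because the pending related arbitration ran from 2001-05-01 to 2001-08-06, the deadline is extended by 97 days to 2002-03-25.
The defendant's absence from the jurisdiction from 2001-12-08 to 2002-10-20 tolled the period for 316 days, extending the deadline to 2003-02-04.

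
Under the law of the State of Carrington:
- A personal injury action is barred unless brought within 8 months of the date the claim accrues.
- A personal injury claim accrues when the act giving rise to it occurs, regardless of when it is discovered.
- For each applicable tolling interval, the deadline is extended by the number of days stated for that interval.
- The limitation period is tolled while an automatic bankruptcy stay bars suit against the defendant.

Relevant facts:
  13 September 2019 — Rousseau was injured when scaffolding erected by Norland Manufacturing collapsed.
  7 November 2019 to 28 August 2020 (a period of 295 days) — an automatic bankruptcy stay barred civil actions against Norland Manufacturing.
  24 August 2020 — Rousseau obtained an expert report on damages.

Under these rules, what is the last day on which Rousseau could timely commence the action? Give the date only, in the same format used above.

The limitation period began to run on 13 September 2019.
The untolled deadline — 8 months after 13 September 2019 — is 13 May 2020.
The period was tolled for 295 days by the automatic bankruptcy stay (7 November 2019 to 28 August 2020), pushing the deadline to 4 March 2021.
Nothing else in the chronology tolls or restarts the period.

4 March 2021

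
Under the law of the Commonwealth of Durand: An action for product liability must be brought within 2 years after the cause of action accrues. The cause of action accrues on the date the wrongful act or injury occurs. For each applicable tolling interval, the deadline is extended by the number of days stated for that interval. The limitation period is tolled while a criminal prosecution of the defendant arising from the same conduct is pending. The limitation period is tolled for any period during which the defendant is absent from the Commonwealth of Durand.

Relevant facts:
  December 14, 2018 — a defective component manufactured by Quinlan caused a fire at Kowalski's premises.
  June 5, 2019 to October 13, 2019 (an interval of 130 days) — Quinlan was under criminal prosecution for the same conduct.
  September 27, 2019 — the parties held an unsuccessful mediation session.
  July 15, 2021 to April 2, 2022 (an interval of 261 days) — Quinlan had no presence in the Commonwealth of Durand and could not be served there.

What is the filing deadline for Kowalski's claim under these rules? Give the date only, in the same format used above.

April 23, 2021

The cause of action accrued on December 14, 2018, the date of the act.
2 years from December 14, 2018 is December 14, 2020.
The period was tolled for 130 days by the pending criminal prosecution (June 5, 2019 to October 13, 2019), pushing the deadline to April 23, 2021.
The defendant's absence from the jurisdiction from July 15, 2021 to April 2, 2022 began after the period had already run on April 23, 2021, so it has no tolling effect.
Nothing else in the chronology tolls or restarts the period.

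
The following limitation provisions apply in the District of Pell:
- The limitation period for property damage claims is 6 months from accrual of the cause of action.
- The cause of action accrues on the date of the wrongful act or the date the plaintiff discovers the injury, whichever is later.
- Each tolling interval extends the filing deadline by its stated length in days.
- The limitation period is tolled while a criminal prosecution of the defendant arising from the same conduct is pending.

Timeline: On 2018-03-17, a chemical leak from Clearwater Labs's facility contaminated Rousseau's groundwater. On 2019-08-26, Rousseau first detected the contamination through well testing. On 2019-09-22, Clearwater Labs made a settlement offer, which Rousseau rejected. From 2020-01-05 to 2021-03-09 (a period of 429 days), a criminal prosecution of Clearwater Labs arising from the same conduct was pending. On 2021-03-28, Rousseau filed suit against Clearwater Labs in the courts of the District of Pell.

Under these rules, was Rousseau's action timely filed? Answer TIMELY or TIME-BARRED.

The claim accrued on 2019-08-26 — the later of the 2018-03-17 act and the 2019-08-26 discovery.
The untolled deadline — 6 months after 2019-08-26 — is 2020-02-26.
The period was tolled for 429 days by the pending criminal prosecution (2020-01-05 to 2021-03-09), pushing the deadline to 2021-04-30.
The other events in the timeline have no effect on the limitation period under the stated rules.
The 2021-03-28 filing precedes the 2021-04-30 deadline; the claim is timely.

TIMELY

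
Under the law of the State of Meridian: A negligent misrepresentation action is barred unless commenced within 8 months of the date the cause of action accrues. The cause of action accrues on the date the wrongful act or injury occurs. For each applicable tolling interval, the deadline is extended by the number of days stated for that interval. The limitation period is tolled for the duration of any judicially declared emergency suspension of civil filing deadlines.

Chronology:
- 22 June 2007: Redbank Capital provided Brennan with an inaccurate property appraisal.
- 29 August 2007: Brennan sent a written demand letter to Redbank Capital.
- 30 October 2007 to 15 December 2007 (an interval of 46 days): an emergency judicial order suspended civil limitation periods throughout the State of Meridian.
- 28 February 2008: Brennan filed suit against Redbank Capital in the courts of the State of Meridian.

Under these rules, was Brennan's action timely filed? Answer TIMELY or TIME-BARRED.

TIMELY

The cause of action accrued on 22 June 2007, the date of the act.
Adding the 8 months base period to 22 June 2007 gives a deadline of 22 February 2008, before any tolling.
The emergency suspension of filing deadlines from 30 October 2007 to 15 December 2007 tolled the period for 46 days, extending the deadline to 8 April 2008.
Nothing else in the chronology tolls or restarts the period.
The 28 February 2008 filing precedes the 8 April 2008 deadline; the claim is timely.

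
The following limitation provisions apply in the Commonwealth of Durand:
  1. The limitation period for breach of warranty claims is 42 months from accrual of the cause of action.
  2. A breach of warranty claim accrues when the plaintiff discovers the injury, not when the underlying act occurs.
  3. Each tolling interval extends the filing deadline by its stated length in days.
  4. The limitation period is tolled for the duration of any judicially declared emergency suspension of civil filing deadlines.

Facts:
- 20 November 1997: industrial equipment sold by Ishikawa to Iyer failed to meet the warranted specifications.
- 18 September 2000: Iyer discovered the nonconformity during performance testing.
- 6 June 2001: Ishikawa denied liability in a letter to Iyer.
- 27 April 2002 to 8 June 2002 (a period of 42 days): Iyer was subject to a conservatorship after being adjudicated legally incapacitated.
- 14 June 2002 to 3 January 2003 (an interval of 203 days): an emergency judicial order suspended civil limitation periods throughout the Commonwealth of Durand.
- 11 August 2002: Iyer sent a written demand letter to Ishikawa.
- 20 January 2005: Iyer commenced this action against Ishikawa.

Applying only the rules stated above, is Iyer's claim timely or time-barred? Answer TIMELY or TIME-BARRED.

TIME-BARRED

Accrual is tied to discovery, so the period began on 18 September 2000 rather than on 20 November 1997 when the act occurred.
Adding the 42 months base period to 18 September 2000 gives a deadline of 18 March 2004, before any tolling.
Because the emergency suspension of filing deadlines ran from 14 June 2002 to 3 January 2003, the deadline is extended by 203 days to 7 October 2004.
No stated provision tolls the period for the plaintiff's incapacity, so the interval from 27 April 2002 to 8 June 2002 has no effect on the deadline.
Nothing else in the chronology tolls or restarts the period.
The 20 January 2005 filing falls after the 7 October 2004 deadline; the claim is time-barred.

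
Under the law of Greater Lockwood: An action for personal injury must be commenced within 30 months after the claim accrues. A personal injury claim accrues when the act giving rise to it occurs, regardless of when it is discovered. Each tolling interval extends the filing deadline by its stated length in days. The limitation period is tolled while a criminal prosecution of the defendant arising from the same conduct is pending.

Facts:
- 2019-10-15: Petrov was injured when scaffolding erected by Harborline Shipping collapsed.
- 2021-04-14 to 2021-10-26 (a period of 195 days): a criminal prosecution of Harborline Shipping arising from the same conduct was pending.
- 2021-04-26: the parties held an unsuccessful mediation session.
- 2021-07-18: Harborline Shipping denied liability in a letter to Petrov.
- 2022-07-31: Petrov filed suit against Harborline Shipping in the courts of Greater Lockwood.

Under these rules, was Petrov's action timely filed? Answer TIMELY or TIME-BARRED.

The claim accrued on 2019-10-15, the date of the act.
The untolled deadline — 30 months after 2019-10-15 — is 2022-04-15.
Because the pending criminal prosecution ran from 2021-04-14 to 2021-10-26, the deadline is extended by 195 days to 2022-10-27.
Nothing else in the chronology tolls or restarts the period.
Petrov filed on 2022-07-31, before the 2022-10-27 deadline, so the action is timely.

TIMELY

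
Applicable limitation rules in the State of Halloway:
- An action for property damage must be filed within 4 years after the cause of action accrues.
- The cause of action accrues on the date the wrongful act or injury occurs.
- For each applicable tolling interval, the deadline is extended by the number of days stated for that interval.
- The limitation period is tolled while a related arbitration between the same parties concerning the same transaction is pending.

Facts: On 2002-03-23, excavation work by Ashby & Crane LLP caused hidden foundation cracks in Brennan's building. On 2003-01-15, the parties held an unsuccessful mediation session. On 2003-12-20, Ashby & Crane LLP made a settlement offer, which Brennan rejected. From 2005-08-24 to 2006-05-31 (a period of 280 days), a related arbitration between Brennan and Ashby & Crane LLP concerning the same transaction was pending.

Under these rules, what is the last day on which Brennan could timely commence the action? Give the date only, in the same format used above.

The cause of action accrued on 2002-03-23, the date of the act.
4 years from 2002-03-23 is 2006-03-23.
The period was tolled for 280 days by the pending related arbitration (2005-08-24 to 2006-05-31), pushing the deadline to 2006-12-28.
None of the other events listed affects the running of the period under the stated rules.

2006-12-28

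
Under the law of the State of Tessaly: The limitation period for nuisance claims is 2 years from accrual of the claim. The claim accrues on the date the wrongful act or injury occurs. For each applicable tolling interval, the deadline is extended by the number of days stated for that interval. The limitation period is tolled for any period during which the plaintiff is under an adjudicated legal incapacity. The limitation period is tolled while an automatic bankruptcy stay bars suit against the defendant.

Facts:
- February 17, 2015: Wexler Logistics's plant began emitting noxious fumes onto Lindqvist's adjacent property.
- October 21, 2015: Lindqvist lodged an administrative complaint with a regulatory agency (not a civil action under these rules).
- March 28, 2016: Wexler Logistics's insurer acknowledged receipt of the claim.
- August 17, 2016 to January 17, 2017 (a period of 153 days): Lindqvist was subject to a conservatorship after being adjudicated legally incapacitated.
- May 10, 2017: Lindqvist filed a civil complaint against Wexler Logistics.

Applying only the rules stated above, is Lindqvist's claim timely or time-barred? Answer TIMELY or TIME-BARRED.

The claim accrued on February 17, 2015, the date of the act.
Adding the 2 years base period to February 17, 2015 gives a deadline of February 17, 2017, before any tolling.
Because the plaintiff's legal incapacity ran from August 17, 2016 to January 17, 2017, the deadline is extended by 153 days to July 20, 2017.
Nothing else in the chronology tolls or restarts the period.
The May 10, 2017 filing precedes the July 20, 2017 deadline; the claim is timely.

TIMELY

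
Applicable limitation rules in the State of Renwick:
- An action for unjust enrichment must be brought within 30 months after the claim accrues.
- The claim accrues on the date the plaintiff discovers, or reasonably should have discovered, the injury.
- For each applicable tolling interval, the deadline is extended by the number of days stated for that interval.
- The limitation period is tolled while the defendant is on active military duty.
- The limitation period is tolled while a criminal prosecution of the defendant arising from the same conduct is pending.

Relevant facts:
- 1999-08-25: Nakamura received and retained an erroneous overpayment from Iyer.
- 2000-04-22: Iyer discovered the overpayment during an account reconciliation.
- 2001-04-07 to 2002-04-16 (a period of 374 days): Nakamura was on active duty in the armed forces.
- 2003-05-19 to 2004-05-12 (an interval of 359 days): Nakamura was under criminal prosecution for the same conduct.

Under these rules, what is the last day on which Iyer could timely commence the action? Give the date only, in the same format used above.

2004-10-24

Under the discovery rule, the claim accrued on 2000-04-22, when Iyer discovered the injury — not on the 1999-08-25 date of the underlying act.
Adding the 30 months base period to 2000-04-22 gives a deadline of 2002-10-22, before any tolling.
Because the defendant's active military service ran from 2001-04-07 to 2002-04-16, the deadline is extended by 374 days to 2003-10-31.
The period was tolled for 359 days by the pending criminal prosecution (2003-05-19 to 2004-05-12), pushing the deadline to 2004-10-24.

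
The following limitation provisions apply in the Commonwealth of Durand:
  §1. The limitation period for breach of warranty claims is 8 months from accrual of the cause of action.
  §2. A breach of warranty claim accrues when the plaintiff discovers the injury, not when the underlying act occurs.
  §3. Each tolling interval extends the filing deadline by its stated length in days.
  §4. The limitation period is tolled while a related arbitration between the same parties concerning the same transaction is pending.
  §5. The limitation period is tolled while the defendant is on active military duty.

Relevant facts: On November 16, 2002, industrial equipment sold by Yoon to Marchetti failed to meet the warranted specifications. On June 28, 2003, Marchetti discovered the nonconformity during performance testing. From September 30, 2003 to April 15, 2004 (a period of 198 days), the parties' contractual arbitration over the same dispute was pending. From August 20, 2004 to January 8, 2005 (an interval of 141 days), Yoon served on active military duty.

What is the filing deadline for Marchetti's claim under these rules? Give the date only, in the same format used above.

February 1, 2005

Under the discovery rule, the claim accrued on June 28, 2003, when Marchetti discovered the injury — not on the November 16, 2002 date of the underlying act.
Adding the 8 months base period to June 28, 2003 gives a deadline of February 28, 2004, before any tolling.
Because the pending related arbitration ran from September 30, 2003 to April 15, 2004, the deadline is extended by 198 days to September 13, 2004.
The defendant's active military service from August 20, 2004 to January 8, 2005 tolled the period for 141 days, extending the deadline to February 1, 2005.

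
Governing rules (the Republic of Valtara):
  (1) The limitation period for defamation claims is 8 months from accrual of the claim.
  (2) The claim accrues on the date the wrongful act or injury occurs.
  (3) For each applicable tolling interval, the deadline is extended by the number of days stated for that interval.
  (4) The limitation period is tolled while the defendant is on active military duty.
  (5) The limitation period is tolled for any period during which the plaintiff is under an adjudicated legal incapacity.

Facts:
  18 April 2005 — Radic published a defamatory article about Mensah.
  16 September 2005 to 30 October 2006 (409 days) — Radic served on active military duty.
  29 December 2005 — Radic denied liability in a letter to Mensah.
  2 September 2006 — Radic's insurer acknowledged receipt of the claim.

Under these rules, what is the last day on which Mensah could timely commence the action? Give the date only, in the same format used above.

31 January 2007

The claim accrued on 18 April 2005, when the wrongful act occurred.
The untolled deadline — 8 months after 18 April 2005 — is 18 December 2005.
The period was tolled for 409 days by the defendant's active military service (16 September 2005 to 30 October 2006), pushing the deadline to 31 January 2007.
None of the other events listed affects the running of the period under the stated rules.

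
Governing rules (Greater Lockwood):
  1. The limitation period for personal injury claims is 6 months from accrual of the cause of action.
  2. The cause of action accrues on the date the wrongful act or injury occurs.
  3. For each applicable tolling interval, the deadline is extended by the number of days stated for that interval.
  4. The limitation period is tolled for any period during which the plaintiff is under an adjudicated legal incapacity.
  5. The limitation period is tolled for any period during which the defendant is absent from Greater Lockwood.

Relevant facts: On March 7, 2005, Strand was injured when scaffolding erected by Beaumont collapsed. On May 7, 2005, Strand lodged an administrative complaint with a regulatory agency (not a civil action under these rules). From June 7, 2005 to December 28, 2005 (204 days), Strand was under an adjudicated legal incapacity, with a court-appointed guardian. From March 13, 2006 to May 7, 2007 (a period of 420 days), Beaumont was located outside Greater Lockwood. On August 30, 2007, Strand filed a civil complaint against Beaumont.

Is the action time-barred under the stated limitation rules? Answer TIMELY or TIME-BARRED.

TIME-BARRED

The claim accrued on March 7, 2005, when the wrongful act occurred.
6 months from March 7, 2005 is September 7, 2005.
The period was tolled for 204 days by the plaintiff's legal incapacity (June 7, 2005 to December 28, 2005), pushing the deadline to March 30, 2006.
The period was tolled for 420 days by the defendant's absence from the jurisdiction (March 13, 2006 to May 7, 2007), pushing the deadline to May 24, 2007.
The other events in the timeline have no effect on the limitation period under the stated rules.
Filing on August 30, 2007 missed the May 24, 2007 deadline — the action is time-barred.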